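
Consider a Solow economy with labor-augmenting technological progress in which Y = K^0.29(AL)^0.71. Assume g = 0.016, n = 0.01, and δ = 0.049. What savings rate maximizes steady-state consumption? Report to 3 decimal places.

Capital per effective worker breaks even when investment replaces (n + g + δ)·k; here n + g + δ = 0.075.
At the golden rule MPK = n+g+δ, and in any Cobb-Douglas steady state s = (n+g+δ)·k/y = MPK·k/y = capital's share 0.29.

s_gold = 0.290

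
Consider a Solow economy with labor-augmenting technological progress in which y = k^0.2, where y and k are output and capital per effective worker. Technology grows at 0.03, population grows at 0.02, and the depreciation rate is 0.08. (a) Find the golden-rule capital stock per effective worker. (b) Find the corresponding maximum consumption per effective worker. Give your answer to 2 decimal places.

n + g + δ = 0.02 + 0.03 + 0.08 = 0.13.
Maximizing c = f(k) − (n+g+δ)·k gives f'(k) = n+g+δ, i.e. 0.2·k^(0.2−1) = 0.13, so k_gold = (0.2/0.13)^(1/0.8) ≈ 1.7134.
y_gold = 1.7134^0.2 ≈ 1.1137; c_gold = y_gold − 0.13·k_gold ≈ 0.8910.

(a) k_gold ≈ 1.71; (b) c_gold ≈ 0.89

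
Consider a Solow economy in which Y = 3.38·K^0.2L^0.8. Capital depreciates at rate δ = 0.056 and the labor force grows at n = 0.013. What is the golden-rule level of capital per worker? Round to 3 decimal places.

k_gold ≈ 17.333

Break-even investment rate: n + δ = 0.013 + 0.056 = 0.069.
Maximizing c = f(k) − (n+δ)·k gives f'(k) = n+δ, i.e. 0.2·3.38·k^(0.2−1) = 0.069, so k_gold = (0.2·3.38/0.069)^(1/0.8) ≈ 17.3329.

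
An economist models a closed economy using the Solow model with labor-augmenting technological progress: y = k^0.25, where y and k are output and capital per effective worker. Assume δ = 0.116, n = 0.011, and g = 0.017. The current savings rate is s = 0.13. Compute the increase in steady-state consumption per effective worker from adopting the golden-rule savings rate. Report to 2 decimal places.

The effective depreciation rate is n + g + δ = 0.011 + 0.017 + 0.116 = 0.144.
Current steady state (s = 0.13): k* = (0.13/0.144)^(1/0.75) ≈ 0.8725, y* = 0.8725^0.25 ≈ 0.9665, c* = (1−0.13)·0.9665 ≈ 0.8408.
At the golden rule the marginal product of capital equals n+g+δ: 0.25·k^(0.25−1) = 0.144. Solving, k_gold = (0.25/0.144)^(1/0.75) ≈ 2.0866.
y_gold = 2.0866^0.25 ≈ 1.2019, c_gold = y_gold − 0.144·k_gold ≈ 0.9014.
Gain: Δc = 0.9014 − 0.8408 ≈ 0.0606.

Δc ≈ 0.06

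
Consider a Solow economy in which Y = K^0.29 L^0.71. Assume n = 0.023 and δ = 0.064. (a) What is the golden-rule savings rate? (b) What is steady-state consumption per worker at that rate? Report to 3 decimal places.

The effective depreciation rate is n + δ = 0.023 + 0.064 = 0.087.
For Cobb-Douglas, s_gold equals capital's share: s_gold = 0.29.
Setting f'(k) = n+δ gives 0.29·k^(0.29−1) = 0.087, hence k_gold = (0.29/0.087)^(1/0.71) ≈ 5.4507.
y_gold = 5.4507^0.29 ≈ 1.6352; c_gold = (1−0.29)·y_gold ≈ 1.1610.

(a) s_gold = 0.290; (b) c_gold ≈ 1.161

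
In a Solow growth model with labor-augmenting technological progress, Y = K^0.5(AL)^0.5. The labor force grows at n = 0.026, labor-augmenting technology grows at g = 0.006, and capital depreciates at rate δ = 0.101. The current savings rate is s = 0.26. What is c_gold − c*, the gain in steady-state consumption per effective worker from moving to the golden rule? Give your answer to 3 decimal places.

Δc ≈ 0.433

Capital per effective worker breaks even when investment replaces (n + g + δ)·k; here n + g + δ = 0.133.
Current steady state (s = 0.26): k* = (0.26/0.133)^(1/0.5) ≈ 3.8216, y* = 3.8216^0.5 ≈ 1.9549, c* = (1−0.26)·1.9549 ≈ 1.4466.
Golden rule sets MPK = n+g+δ: 0.5·k^(0.5−1) = 0.133, so k_gold = (0.5/0.133)^(1/0.5) ≈ 14.1331.
y_gold = 14.1331^0.5 ≈ 3.7594, c_gold = y_gold − 0.133·k_gold ≈ 1.8797.
Gain: Δc = 1.8797 − 1.4466 ≈ 0.4331.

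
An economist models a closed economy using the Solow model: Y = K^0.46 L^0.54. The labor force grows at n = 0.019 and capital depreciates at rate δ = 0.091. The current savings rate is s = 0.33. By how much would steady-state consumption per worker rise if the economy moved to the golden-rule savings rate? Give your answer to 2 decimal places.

Δc ≈ 0.12

Capital per worker breaks even when investment replaces (n + δ)·k; here n + δ = 0.11.
Current steady state (s = 0.33): k* = (0.33/0.11)^(1/0.54) ≈ 7.6482, y* = 7.6482^0.46 ≈ 2.5494, c* = (1−0.33)·2.5494 ≈ 1.7081.
At the golden rule the marginal product of capital equals n+δ: 0.46·k^(0.46−1) = 0.11. Solving, k_gold = (0.46/0.11)^(1/0.54) ≈ 14.1474.
y_gold = 14.1474^0.46 ≈ 3.3831, c_gold = y_gold − 0.11·k_gold ≈ 1.8269.
Gain: Δc = 1.8269 − 1.7081 ≈ 0.1188.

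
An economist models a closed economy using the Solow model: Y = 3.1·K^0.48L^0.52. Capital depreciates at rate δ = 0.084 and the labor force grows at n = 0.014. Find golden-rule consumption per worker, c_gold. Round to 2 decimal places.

Break-even investment rate: n + δ = 0.014 + 0.084 = 0.098.
Setting f'(k) = n+δ gives 0.48·3.1·k^(0.48−1) = 0.098, hence k_gold = (0.48·3.1/0.098)^(1/0.52) ≈ 187.0159.
y_gold = 3.1·187.0159^0.48 ≈ 38.1824.
c_gold = y_gold − (n+δ)·k_gold = 38.1824 − 0.098·187.0159 ≈ 19.8549.

c_gold ≈ 19.85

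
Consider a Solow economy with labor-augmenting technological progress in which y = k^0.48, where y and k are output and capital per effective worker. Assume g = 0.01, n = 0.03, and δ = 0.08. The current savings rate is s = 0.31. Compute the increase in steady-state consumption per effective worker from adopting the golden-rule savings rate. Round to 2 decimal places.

Δc ≈ 0.21

Capital per effective worker breaks even when investment replaces (n + g + δ)·k; here n + g + δ = 0.12.
Current steady state (s = 0.31): k* = (0.31/0.12)^(1/0.52) ≈ 6.2038, y* = 6.2038^0.48 ≈ 2.4015, c* = (1−0.31)·2.4015 ≈ 1.6570.
At the golden rule the marginal product of capital equals n+g+δ: 0.48·k^(0.48−1) = 0.12. Solving, k_gold = (0.48/0.12)^(1/0.52) ≈ 14.3816.
y_gold = 14.3816^0.48 ≈ 3.5954, c_gold = y_gold − 0.12·k_gold ≈ 1.8696.
Gain: Δc = 1.8696 − 1.6570 ≈ 0.2126.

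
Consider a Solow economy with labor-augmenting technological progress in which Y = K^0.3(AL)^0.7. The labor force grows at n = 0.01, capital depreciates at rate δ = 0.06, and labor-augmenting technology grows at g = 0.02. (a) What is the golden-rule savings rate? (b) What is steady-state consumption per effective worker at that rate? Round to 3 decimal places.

(a) s_gold = 0.300; (b) c_gold ≈ 1.173

n + g + δ = 0.01 + 0.02 + 0.06 = 0.09.
For Cobb-Douglas, s_gold equals capital's share: s_gold = 0.3.
Setting f'(k) = n+g+δ gives 0.3·k^(0.3−1) = 0.09, hence k_gold = (0.3/0.09)^(1/0.7) ≈ 5.5843.
y_gold = 5.5843^0.3 ≈ 1.6753; c_gold = (1−0.3)·y_gold ≈ 1.1727.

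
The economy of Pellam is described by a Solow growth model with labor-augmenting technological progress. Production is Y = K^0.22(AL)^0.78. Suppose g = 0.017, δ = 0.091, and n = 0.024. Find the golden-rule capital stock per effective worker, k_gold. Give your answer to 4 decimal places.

k_gold ≈ 1.9250

Capital per effective worker breaks even when investment replaces (n + g + δ)·k; here n + g + δ = 0.132.
Maximizing c = f(k) − (n+g+δ)·k gives f'(k) = n+g+δ, i.e. 0.22·k^(0.22−1) = 0.132, so k_gold = (0.22/0.132)^(1/0.78) ≈ 1.9250.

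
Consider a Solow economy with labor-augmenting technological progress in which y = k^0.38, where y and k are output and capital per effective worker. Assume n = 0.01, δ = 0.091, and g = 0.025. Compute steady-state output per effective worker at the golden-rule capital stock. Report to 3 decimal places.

n + g + δ = 0.01 + 0.025 + 0.091 = 0.126.
Setting f'(k) = n+g+δ gives 0.38·k^(0.38−1) = 0.126, hence k_gold = (0.38/0.126)^(1/0.62) ≈ 5.9326.
Output: y_gold = k_gold^0.38 = 5.9326^0.38 ≈ 1.9671.

y_gold ≈ 1.967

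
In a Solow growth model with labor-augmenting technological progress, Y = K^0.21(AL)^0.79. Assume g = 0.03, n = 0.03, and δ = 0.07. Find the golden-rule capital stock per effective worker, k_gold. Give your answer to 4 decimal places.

Capital per effective worker breaks even when investment replaces (n + g + δ)·k; here n + g + δ = 0.13.
Setting f'(k) = n+g+δ gives 0.21·k^(0.21−1) = 0.13, hence k_gold = (0.21/0.13)^(1/0.79) ≈ 1.8350.

k_gold ≈ 1.8350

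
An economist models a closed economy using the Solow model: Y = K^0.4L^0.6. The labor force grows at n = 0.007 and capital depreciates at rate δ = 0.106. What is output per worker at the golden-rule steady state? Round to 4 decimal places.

y_gold ≈ 2.3227

Break-even investment rate: n + δ = 0.007 + 0.106 = 0.113.
Golden rule sets MPK = n+δ: 0.4·k^(0.4−1) = 0.113, so k_gold = (0.4/0.113)^(1/0.6) ≈ 8.2218.
Output: y_gold = k_gold^0.4 = 8.2218^0.4 ≈ 2.3227.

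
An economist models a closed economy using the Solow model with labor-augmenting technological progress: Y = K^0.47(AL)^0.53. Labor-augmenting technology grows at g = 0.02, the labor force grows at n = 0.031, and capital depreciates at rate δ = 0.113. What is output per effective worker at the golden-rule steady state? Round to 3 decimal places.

Break-even investment rate: n + g + δ = 0.031 + 0.02 + 0.113 = 0.164.
At the golden rule the marginal product of capital equals n+g+δ: 0.47·k^(0.47−1) = 0.164. Solving, k_gold = (0.47/0.164)^(1/0.53) ≈ 7.2903.
Output: y_gold = k_gold^0.47 = 7.2903^0.47 ≈ 2.5438.

y_gold ≈ 2.544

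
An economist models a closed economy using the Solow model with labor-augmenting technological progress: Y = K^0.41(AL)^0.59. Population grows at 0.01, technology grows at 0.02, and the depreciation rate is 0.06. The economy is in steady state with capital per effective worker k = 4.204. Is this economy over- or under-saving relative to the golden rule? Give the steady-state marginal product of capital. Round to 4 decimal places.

n + g + δ = 0.01 + 0.02 + 0.06 = 0.09.
MPK = 0.41·k^(0.41−1) = 0.41·4.204^(-0.59) ≈ 0.1757.
MPK > 0.09, so the economy is dynamically efficient (under-saving).

under-saving; MPK ≈ 0.1757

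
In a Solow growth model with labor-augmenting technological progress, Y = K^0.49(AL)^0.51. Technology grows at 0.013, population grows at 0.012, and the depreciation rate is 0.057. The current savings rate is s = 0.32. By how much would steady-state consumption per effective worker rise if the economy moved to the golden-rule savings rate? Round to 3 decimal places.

Δc ≈ 0.326

Break-even investment rate: n + g + δ = 0.012 + 0.013 + 0.057 = 0.082.
Current steady state (s = 0.32): k* = (0.32/0.082)^(1/0.51) ≈ 14.4372, y* = 14.4372^0.49 ≈ 3.6995, c* = (1−0.32)·3.6995 ≈ 2.5157.
Maximizing c = f(k) − (n+g+δ)·k gives f'(k) = n+g+δ, i.e. 0.49·k^(0.49−1) = 0.082, so k_gold = (0.49/0.082)^(1/0.51) ≈ 33.2903.
y_gold = 33.2903^0.49 ≈ 5.5710, c_gold = y_gold − 0.082·k_gold ≈ 2.8412.
Gain: Δc = 2.8412 − 2.5157 ≈ 0.3255.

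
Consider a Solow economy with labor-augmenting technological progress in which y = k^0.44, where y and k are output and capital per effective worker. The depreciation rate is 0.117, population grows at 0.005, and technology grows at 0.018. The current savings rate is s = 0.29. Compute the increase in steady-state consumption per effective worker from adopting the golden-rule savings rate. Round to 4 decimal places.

Δc ≈ 0.1188

n + g + δ = 0.005 + 0.018 + 0.117 = 0.14.
Current steady state (s = 0.29): k* = (0.29/0.14)^(1/0.56) ≈ 3.6709, y* = 3.6709^0.44 ≈ 1.7721, c* = (1−0.29)·1.7721 ≈ 1.2582.
At the golden rule the marginal product of capital equals n+g+δ: 0.44·k^(0.44−1) = 0.14. Solving, k_gold = (0.44/0.14)^(1/0.56) ≈ 7.7282.
y_gold = 7.7282^0.44 ≈ 2.4590, c_gold = y_gold − 0.14·k_gold ≈ 1.3770.
Gain: Δc = 1.3770 − 1.2582 ≈ 0.1188.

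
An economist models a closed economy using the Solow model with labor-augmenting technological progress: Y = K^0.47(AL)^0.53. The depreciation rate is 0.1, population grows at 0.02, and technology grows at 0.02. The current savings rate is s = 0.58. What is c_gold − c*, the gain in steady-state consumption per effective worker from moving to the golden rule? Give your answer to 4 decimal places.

n + g + δ = 0.02 + 0.02 + 0.1 = 0.14.
Current steady state (s = 0.58): k* = (0.58/0.14)^(1/0.53) ≈ 14.6122, y* = 14.6122^0.47 ≈ 3.5271, c* = (1−0.58)·3.5271 ≈ 1.4814.
Golden rule sets MPK = n+g+δ: 0.47·k^(0.47−1) = 0.14, so k_gold = (0.47/0.14)^(1/0.53) ≈ 9.8264.
y_gold = 9.8264^0.47 ≈ 2.9270, c_gold = y_gold − 0.14·k_gold ≈ 1.5513.
Gain: Δc = 1.5513 − 1.4814 ≈ 0.0699.

Δc ≈ 0.0699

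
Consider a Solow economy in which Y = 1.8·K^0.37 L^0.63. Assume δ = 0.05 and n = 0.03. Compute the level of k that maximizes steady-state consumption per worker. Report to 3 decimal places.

n + δ = 0.03 + 0.05 = 0.08.
Maximizing c = f(k) − (n+δ)·k gives f'(k) = n+δ, i.e. 0.37·1.8·k^(0.37−1) = 0.08, so k_gold = (0.37·1.8/0.08)^(1/0.63) ≈ 28.9020.

k_gold ≈ 28.902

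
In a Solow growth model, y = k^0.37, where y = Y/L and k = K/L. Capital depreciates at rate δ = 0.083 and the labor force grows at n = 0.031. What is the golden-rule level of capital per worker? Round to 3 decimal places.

n + δ = 0.031 + 0.083 = 0.114.
Golden rule sets MPK = n+δ: 0.37·k^(0.37−1) = 0.114, so k_gold = (0.37/0.114)^(1/0.63) ≈ 6.4801.

k_gold ≈ 6.480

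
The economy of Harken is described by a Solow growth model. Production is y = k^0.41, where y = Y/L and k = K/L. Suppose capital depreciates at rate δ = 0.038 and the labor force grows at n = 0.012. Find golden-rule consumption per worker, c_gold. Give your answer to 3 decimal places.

n + δ = 0.012 + 0.038 = 0.05.
Golden rule sets MPK = n+δ: 0.41·k^(0.41−1) = 0.05, so k_gold = (0.41/0.05)^(1/0.59) ≈ 35.3865.
y_gold = 35.3865^0.41 ≈ 4.3154.
c_gold = y_gold − (n+δ)·k_gold = 4.3154 − 0.05·35.3865 ≈ 2.5461.

c_gold ≈ 2.546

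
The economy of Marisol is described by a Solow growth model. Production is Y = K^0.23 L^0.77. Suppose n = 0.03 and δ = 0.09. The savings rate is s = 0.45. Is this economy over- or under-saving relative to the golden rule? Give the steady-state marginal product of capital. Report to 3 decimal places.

over-saving; MPK ≈ 0.061

The effective depreciation rate is n + δ = 0.03 + 0.09 = 0.12.
Steady-state k*: s·k^0.23 = 0.12·k gives k* = (0.45/0.12)^(1/0.77) ≈ 5.5654.
MPK = 0.23·5.5654^(-0.77) ≈ 0.0613.
MPK < n+δ = 0.12, so the economy is dynamically inefficient (over-saving).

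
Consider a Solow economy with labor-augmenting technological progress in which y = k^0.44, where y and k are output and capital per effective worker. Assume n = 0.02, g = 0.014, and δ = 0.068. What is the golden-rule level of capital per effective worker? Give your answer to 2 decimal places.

k_gold ≈ 13.60

n + g + δ = 0.02 + 0.014 + 0.068 = 0.102.
Maximizing c = f(k) − (n+g+δ)·k gives f'(k) = n+g+δ, i.e. 0.44·k^(0.44−1) = 0.102, so k_gold = (0.44/0.102)^(1/0.56) ≈ 13.6040.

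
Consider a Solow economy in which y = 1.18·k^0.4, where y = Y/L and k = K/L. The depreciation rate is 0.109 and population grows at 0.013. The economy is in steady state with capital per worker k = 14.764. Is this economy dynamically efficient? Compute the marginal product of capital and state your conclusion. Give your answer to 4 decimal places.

dynamically inefficient; MPK ≈ 0.0938

Capital per worker breaks even when investment replaces (n + δ)·k; here n + δ = 0.122.
MPK = 0.4·1.18·k^(0.4−1) = 0.4·1.18·14.764^(-0.6) ≈ 0.0938.
MPK < 0.122, so the economy is dynamically inefficient (over-saving).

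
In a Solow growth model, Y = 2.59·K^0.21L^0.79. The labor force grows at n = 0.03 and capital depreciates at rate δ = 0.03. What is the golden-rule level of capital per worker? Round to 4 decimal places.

The effective depreciation rate is n + δ = 0.03 + 0.03 = 0.06.
At the golden rule the marginal product of capital equals n+δ: 0.21·2.59·k^(0.21−1) = 0.06. Solving, k_gold = (0.21·2.59/0.06)^(1/0.79) ≈ 16.2876.

k_gold ≈ 16.2876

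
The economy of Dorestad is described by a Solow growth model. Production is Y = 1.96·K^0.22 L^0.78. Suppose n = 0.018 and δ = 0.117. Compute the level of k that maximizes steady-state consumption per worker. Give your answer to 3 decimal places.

The effective depreciation rate is n + δ = 0.018 + 0.117 = 0.135.
At the golden rule the marginal product of capital equals n+δ: 0.22·1.96·k^(0.22−1) = 0.135. Solving, k_gold = (0.22·1.96/0.135)^(1/0.78) ≈ 4.4320.

k_gold ≈ 4.432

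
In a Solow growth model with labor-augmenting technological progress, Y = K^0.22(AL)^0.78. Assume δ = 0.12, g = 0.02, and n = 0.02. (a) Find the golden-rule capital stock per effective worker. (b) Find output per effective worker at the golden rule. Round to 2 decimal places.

The effective depreciation rate is n + g + δ = 0.02 + 0.02 + 0.12 = 0.16.
At the golden rule the marginal product of capital equals n+g+δ: 0.22·k^(0.22−1) = 0.16. Solving, k_gold = (0.22/0.16)^(1/0.78) ≈ 1.5042.
y_gold = 1.5042^0.22 ≈ 1.0940.

(a) k_gold ≈ 1.50; (b) y_gold ≈ 1.09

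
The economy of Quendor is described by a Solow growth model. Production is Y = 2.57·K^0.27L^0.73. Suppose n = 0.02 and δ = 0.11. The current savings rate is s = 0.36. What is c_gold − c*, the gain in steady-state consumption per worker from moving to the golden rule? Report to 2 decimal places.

Capital per worker breaks even when investment replaces (n + δ)·k; here n + δ = 0.13.
Current steady state (s = 0.36): k* = (0.36·2.57/0.13)^(1/0.73) ≈ 14.7070, y* = 2.57·14.7070^0.27 ≈ 5.3109, c* = (1−0.36)·5.3109 ≈ 3.3989.
Maximizing c = f(k) − (n+δ)·k gives f'(k) = n+δ, i.e. 0.27·2.57·k^(0.27−1) = 0.13, so k_gold = (0.27·2.57/0.13)^(1/0.73) ≈ 9.9169.
y_gold = 2.57·9.9169^0.27 ≈ 4.7748, c_gold = y_gold − 0.13·k_gold ≈ 3.4856.
Gain: Δc = 3.4856 − 3.3989 ≈ 0.0866.

Δc ≈ 0.09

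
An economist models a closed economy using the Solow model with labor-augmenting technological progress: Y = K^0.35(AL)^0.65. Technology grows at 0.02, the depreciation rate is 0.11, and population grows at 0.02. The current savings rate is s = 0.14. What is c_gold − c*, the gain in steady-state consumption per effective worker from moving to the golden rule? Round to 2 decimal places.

The effective depreciation rate is n + g + δ = 0.02 + 0.02 + 0.11 = 0.15.
Current steady state (s = 0.14): k* = (0.14/0.15)^(1/0.65) ≈ 0.8993, y* = 0.8993^0.35 ≈ 0.9635, c* = (1−0.14)·0.9635 ≈ 0.8286.
Setting f'(k) = n+g+δ gives 0.35·k^(0.35−1) = 0.15, hence k_gold = (0.35/0.15)^(1/0.65) ≈ 3.6823.
y_gold = 3.6823^0.35 ≈ 1.5781, c_gold = y_gold − 0.15·k_gold ≈ 1.0258.
Gain: Δc = 1.0258 − 0.8286 ≈ 0.1971.

Δc ≈ 0.20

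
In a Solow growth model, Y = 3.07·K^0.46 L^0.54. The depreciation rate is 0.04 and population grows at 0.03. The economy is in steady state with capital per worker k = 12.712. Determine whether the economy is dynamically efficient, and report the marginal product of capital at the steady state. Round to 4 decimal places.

Break-even investment rate: n + δ = 0.03 + 0.04 = 0.07.
MPK = 0.46·3.07·k^(0.46−1) = 0.46·3.07·12.712^(-0.54) ≈ 0.3578.
MPK > 0.07, so the economy is dynamically efficient (under-saving).

dynamically efficient; MPK ≈ 0.3578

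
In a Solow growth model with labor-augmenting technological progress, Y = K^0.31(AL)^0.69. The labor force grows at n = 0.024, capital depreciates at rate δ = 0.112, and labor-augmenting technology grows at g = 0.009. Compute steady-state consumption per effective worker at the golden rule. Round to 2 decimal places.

The effective depreciation rate is n + g + δ = 0.024 + 0.009 + 0.112 = 0.145.
Golden rule sets MPK = n+g+δ: 0.31·k^(0.31−1) = 0.145, so k_gold = (0.31/0.145)^(1/0.69) ≈ 3.0078.
y_gold = 3.0078^0.31 ≈ 1.4069.
c_gold = y_gold − (n+g+δ)·k_gold = 1.4069 − 0.145·3.0078 ≈ 0.9707.

c_gold ≈ 0.97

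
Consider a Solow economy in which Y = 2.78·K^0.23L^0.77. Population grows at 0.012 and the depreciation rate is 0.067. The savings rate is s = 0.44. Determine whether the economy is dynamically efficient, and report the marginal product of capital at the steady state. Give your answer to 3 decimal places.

dynamically inefficient; MPK ≈ 0.041

Break-even investment rate: n + δ = 0.012 + 0.067 = 0.079.
Steady-state k*: s·A·k^0.23 = 0.079·k gives k* = (0.44·2.78/0.079)^(1/0.77) ≈ 35.0983.
MPK = 0.23·2.78·35.0983^(-0.77) ≈ 0.0413.
MPK < n+δ = 0.079, so the economy is dynamically inefficient (over-saving).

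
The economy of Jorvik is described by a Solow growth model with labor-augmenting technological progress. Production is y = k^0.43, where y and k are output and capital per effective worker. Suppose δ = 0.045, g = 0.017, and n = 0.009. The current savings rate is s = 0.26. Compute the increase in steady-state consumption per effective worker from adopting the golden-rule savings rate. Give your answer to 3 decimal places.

The effective depreciation rate is n + g + δ = 0.009 + 0.017 + 0.045 = 0.071.
Current steady state (s = 0.26): k* = (0.26/0.071)^(1/0.57) ≈ 9.7493, y* = 9.7493^0.43 ≈ 2.6623, c* = (1−0.26)·2.6623 ≈ 1.9701.
Maximizing c = f(k) − (n+g+δ)·k gives f'(k) = n+g+δ, i.e. 0.43·k^(0.43−1) = 0.071, so k_gold = (0.43/0.071)^(1/0.57) ≈ 23.5667.
y_gold = 23.5667^0.43 ≈ 3.8912, c_gold = y_gold − 0.071·k_gold ≈ 2.2180.
Gain: Δc = 2.2180 − 1.9701 ≈ 0.2479.

Δc ≈ 0.248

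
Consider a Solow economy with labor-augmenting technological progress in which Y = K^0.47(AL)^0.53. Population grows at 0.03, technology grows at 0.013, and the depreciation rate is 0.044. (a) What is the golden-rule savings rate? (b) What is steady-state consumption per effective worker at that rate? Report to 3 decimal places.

(a) s_gold = 0.470; (b) c_gold ≈ 2.365

Break-even investment rate: n + g + δ = 0.03 + 0.013 + 0.044 = 0.087.
For Cobb-Douglas, s_gold equals capital's share: s_gold = 0.47.
At the golden rule the marginal product of capital equals n+g+δ: 0.47·k^(0.47−1) = 0.087. Solving, k_gold = (0.47/0.087)^(1/0.53) ≈ 24.1115.
y_gold = 24.1115^0.47 ≈ 4.4632; c_gold = (1−0.47)·y_gold ≈ 2.3655.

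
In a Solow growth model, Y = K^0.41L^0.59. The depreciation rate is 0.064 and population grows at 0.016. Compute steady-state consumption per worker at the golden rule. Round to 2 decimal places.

Break-even investment rate: n + δ = 0.016 + 0.064 = 0.08.
Golden rule sets MPK = n+δ: 0.41·k^(0.41−1) = 0.08, so k_gold = (0.41/0.08)^(1/0.59) ≈ 15.9541.
y_gold = 15.9541^0.41 ≈ 3.1130.
c_gold = y_gold − (n+δ)·k_gold = 3.1130 − 0.08·15.9541 ≈ 1.8367.

c_gold ≈ 1.84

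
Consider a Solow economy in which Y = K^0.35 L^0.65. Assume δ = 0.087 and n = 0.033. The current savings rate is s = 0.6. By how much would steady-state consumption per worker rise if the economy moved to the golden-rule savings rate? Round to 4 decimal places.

n + δ = 0.033 + 0.087 = 0.12.
Current steady state (s = 0.6): k* = (0.6/0.12)^(1/0.65) ≈ 11.8943, y* = 11.8943^0.35 ≈ 2.3789, c* = (1−0.6)·2.3789 ≈ 0.9515.
Maximizing c = f(k) − (n+δ)·k gives f'(k) = n+δ, i.e. 0.35·k^(0.35−1) = 0.12, so k_gold = (0.35/0.12)^(1/0.65) ≈ 5.1905.
y_gold = 5.1905^0.35 ≈ 1.7796, c_gold = y_gold − 0.12·k_gold ≈ 1.1567.
Gain: Δc = 1.1567 − 0.9515 ≈ 0.2052.

Δc ≈ 0.2052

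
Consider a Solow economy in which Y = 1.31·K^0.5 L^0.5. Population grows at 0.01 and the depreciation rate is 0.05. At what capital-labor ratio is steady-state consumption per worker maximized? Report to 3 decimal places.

k_gold ≈ 119.174

Capital per worker breaks even when investment replaces (n + δ)·k; here n + δ = 0.06.
At the golden rule the marginal product of capital equals n+δ: 0.5·1.31·k^(0.5−1) = 0.06. Solving, k_gold = (0.5·1.31/0.06)^(1/0.5) ≈ 119.1736.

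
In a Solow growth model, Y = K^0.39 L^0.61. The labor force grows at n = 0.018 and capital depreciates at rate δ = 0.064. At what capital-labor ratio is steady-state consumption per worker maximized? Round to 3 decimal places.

k_gold ≈ 12.890

The effective depreciation rate is n + δ = 0.018 + 0.064 = 0.082.
At the golden rule the marginal product of capital equals n+δ: 0.39·k^(0.39−1) = 0.082. Solving, k_gold = (0.39/0.082)^(1/0.61) ≈ 12.8898.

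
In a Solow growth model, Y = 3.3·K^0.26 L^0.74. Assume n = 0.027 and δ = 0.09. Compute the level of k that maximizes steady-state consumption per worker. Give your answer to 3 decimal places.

n + δ = 0.027 + 0.09 = 0.117.
Setting f'(k) = n+δ gives 0.26·3.3·k^(0.26−1) = 0.117, hence k_gold = (0.26·3.3/0.117)^(1/0.74) ≈ 14.7682.

k_gold ≈ 14.768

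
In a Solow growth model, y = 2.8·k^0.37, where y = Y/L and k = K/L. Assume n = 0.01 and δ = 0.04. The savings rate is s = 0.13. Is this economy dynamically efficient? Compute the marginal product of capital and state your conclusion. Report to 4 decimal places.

The effective depreciation rate is n + δ = 0.01 + 0.04 = 0.05.
Steady-state k*: s·A·k^0.37 = 0.05·k gives k* = (0.13·2.8/0.05)^(1/0.63) ≈ 23.3594.
MPK = 0.37·2.8·23.3594^(-0.63) ≈ 0.1423.
MPK > n+δ = 0.05, so the economy is dynamically efficient (under-saving).

dynamically efficient; MPK ≈ 0.1423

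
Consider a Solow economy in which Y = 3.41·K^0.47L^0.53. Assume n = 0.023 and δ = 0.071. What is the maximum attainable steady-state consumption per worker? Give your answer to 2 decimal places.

c_gold ≈ 22.35

Break-even investment rate: n + δ = 0.023 + 0.071 = 0.094.
Golden rule sets MPK = n+δ: 0.47·3.41·k^(0.47−1) = 0.094, so k_gold = (0.47·3.41/0.094)^(1/0.53) ≈ 210.8668.
y_gold = 3.41·210.8668^0.47 ≈ 42.1734.
c_gold = y_gold − (n+δ)·k_gold = 42.1734 − 0.094·210.8668 ≈ 22.3519.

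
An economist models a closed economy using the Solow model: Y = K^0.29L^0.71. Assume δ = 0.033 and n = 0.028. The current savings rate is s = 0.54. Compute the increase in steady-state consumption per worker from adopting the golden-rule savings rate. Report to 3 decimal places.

Δc ≈ 0.221

Capital per worker breaks even when investment replaces (n + δ)·k; here n + δ = 0.061.
Current steady state (s = 0.54): k* = (0.54/0.061)^(1/0.71) ≈ 21.5721, y* = 21.5721^0.29 ≈ 2.4369, c* = (1−0.54)·2.4369 ≈ 1.1210.
Setting f'(k) = n+δ gives 0.29·k^(0.29−1) = 0.061, hence k_gold = (0.29/0.061)^(1/0.71) ≈ 8.9870.
y_gold = 8.9870^0.29 ≈ 1.8904, c_gold = y_gold − 0.061·k_gold ≈ 1.3422.
Gain: Δc = 1.3422 − 1.1210 ≈ 0.2212.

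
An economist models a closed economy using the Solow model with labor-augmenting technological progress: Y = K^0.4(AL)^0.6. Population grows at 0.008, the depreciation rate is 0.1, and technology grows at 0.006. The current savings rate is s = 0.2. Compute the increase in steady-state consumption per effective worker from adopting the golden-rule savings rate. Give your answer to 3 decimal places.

The effective depreciation rate is n + g + δ = 0.008 + 0.006 + 0.1 = 0.114.
Current steady state (s = 0.2): k* = (0.2/0.114)^(1/0.6) ≈ 2.5520, y* = 2.5520^0.4 ≈ 1.4546, c* = (1−0.2)·1.4546 ≈ 1.1637.
Maximizing c = f(k) − (n+g+δ)·k gives f'(k) = n+g+δ, i.e. 0.4·k^(0.4−1) = 0.114, so k_gold = (0.4/0.114)^(1/0.6) ≈ 8.1020.
y_gold = 8.1020^0.4 ≈ 2.3091, c_gold = y_gold − 0.114·k_gold ≈ 1.3854.
Gain: Δc = 1.3854 − 1.1637 ≈ 0.2217.

Δc ≈ 0.222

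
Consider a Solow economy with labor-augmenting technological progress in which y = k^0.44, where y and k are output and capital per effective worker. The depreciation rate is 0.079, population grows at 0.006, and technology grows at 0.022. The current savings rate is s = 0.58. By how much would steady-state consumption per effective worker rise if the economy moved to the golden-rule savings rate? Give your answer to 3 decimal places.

Δc ≈ 0.116

The effective depreciation rate is n + g + δ = 0.006 + 0.022 + 0.079 = 0.107.
Current steady state (s = 0.58): k* = (0.58/0.107)^(1/0.56) ≈ 20.4547, y* = 20.4547^0.44 ≈ 3.7735, c* = (1−0.58)·3.7735 ≈ 1.5849.
Golden rule sets MPK = n+g+δ: 0.44·k^(0.44−1) = 0.107, so k_gold = (0.44/0.107)^(1/0.56) ≈ 12.4897.
y_gold = 12.4897^0.44 ≈ 3.0373, c_gold = y_gold − 0.107·k_gold ≈ 1.7009.
Gain: Δc = 1.7009 − 1.5849 ≈ 0.1160.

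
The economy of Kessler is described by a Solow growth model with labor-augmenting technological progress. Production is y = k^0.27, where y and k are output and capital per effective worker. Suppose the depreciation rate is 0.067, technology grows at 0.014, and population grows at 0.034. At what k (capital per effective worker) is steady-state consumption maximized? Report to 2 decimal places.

Break-even investment rate: n + g + δ = 0.034 + 0.014 + 0.067 = 0.115.
At the golden rule the marginal product of capital equals n+g+δ: 0.27·k^(0.27−1) = 0.115. Solving, k_gold = (0.27/0.115)^(1/0.73) ≈ 3.2193.

k_gold ≈ 3.22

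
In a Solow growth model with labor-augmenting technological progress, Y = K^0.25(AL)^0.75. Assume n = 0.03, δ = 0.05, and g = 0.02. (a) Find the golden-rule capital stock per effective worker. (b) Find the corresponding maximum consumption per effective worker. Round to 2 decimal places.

(a) k_gold ≈ 3.39; (b) c_gold ≈ 1.02

Capital per effective worker breaks even when investment replaces (n + g + δ)·k; here n + g + δ = 0.1.
At the golden rule the marginal product of capital equals n+g+δ: 0.25·k^(0.25−1) = 0.1. Solving, k_gold = (0.25/0.1)^(1/0.75) ≈ 3.3930.
y_gold = 3.3930^0.25 ≈ 1.3572; c_gold = y_gold − 0.1·k_gold ≈ 1.0179.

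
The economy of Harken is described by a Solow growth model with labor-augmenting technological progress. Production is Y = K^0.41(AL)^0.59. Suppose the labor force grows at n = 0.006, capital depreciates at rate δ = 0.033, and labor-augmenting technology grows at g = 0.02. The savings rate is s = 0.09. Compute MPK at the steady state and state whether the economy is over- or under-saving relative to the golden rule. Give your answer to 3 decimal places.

under-saving; MPK ≈ 0.269

n + g + δ = 0.006 + 0.02 + 0.033 = 0.059.
Steady-state k*: s·k^0.41 = 0.059·k gives k* = (0.09/0.059)^(1/0.59) ≈ 2.0457.
MPK = 0.41·2.0457^(-0.59) ≈ 0.2688.
MPK > n+g+δ = 0.059, so the economy is dynamically efficient (under-saving).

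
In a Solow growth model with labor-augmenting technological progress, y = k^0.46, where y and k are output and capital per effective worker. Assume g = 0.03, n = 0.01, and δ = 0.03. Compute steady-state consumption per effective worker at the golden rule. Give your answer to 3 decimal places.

The effective depreciation rate is n + g + δ = 0.01 + 0.03 + 0.03 = 0.07.
At the golden rule the marginal product of capital equals n+g+δ: 0.46·k^(0.46−1) = 0.07. Solving, k_gold = (0.46/0.07)^(1/0.54) ≈ 32.6727.
y_gold = 32.6727^0.46 ≈ 4.9719.
c_gold = y_gold − (n+g+δ)·k_gold = 4.9719 − 0.07·32.6727 ≈ 2.6848.

c_gold ≈ 2.685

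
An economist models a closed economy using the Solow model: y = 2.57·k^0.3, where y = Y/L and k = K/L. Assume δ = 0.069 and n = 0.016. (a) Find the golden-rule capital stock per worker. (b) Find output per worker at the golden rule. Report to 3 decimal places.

The effective depreciation rate is n + δ = 0.016 + 0.069 = 0.085.
At the golden rule the marginal product of capital equals n+δ: 0.3·2.57·k^(0.3−1) = 0.085. Solving, k_gold = (0.3·2.57/0.085)^(1/0.7) ≈ 23.3373.
y_gold = 2.57·23.3373^0.3 ≈ 6.6122.

(a) k_gold ≈ 23.337; (b) y_gold ≈ 6.612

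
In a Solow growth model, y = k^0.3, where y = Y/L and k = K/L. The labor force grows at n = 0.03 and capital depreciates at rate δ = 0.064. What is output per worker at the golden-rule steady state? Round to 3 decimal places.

y_gold ≈ 1.644

Capital per worker breaks even when investment replaces (n + δ)·k; here n + δ = 0.094.
Maximizing c = f(k) − (n+δ)·k gives f'(k) = n+δ, i.e. 0.3·k^(0.3−1) = 0.094, so k_gold = (0.3/0.094)^(1/0.7) ≈ 5.2480.
Output: y_gold = k_gold^0.3 = 5.2480^0.3 ≈ 1.6444.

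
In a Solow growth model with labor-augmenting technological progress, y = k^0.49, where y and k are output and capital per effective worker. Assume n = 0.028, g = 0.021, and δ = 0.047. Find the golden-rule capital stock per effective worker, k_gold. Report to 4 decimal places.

k_gold ≈ 24.4393

n + g + δ = 0.028 + 0.021 + 0.047 = 0.096.
At the golden rule the marginal product of capital equals n+g+δ: 0.49·k^(0.49−1) = 0.096. Solving, k_gold = (0.49/0.096)^(1/0.51) ≈ 24.4393.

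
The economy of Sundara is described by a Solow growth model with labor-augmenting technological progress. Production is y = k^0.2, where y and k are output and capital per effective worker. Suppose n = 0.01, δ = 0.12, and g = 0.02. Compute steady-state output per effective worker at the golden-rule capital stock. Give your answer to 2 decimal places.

y_gold ≈ 1.07

n + g + δ = 0.01 + 0.02 + 0.12 = 0.15.
Golden rule sets MPK = n+g+δ: 0.2·k^(0.2−1) = 0.15, so k_gold = (0.2/0.15)^(1/0.8) ≈ 1.4328.
Output: y_gold = k_gold^0.2 = 1.4328^0.2 ≈ 1.0746.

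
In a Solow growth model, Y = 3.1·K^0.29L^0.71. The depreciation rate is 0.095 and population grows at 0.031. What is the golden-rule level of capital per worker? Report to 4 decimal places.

Capital per worker breaks even when investment replaces (n + δ)·k; here n + δ = 0.126.
At the golden rule the marginal product of capital equals n+δ: 0.29·3.1·k^(0.29−1) = 0.126. Solving, k_gold = (0.29·3.1/0.126)^(1/0.71) ≈ 15.9205.

k_gold ≈ 15.9205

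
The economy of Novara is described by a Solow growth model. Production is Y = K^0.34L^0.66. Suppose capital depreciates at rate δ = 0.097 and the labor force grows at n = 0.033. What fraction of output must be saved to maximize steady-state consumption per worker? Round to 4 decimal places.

s_gold = 0.3400

Break-even investment rate: n + δ = 0.033 + 0.097 = 0.13.
At the golden rule MPK = n+δ, and in any Cobb-Douglas steady state s = (n+δ)·k/y = MPK·k/y = capital's share 0.34.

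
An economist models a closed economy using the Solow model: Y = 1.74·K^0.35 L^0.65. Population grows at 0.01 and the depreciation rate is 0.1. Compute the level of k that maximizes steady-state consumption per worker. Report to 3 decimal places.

Break-even investment rate: n + δ = 0.01 + 0.1 = 0.11.
Golden rule sets MPK = n+δ: 0.35·1.74·k^(0.35−1) = 0.11, so k_gold = (0.35·1.74/0.11)^(1/0.65) ≈ 13.9131.

k_gold ≈ 13.913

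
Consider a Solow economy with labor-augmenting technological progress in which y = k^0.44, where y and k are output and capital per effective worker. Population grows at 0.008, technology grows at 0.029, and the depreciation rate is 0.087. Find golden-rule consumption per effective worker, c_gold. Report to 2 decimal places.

Break-even investment rate: n + g + δ = 0.008 + 0.029 + 0.087 = 0.124.
At the golden rule the marginal product of capital equals n+g+δ: 0.44·k^(0.44−1) = 0.124. Solving, k_gold = (0.44/0.124)^(1/0.56) ≈ 9.5984.
y_gold = 9.5984^0.44 ≈ 2.7050.
c_gold = y_gold − (n+g+δ)·k_gold = 2.7050 − 0.124·9.5984 ≈ 1.5148.

c_gold ≈ 1.51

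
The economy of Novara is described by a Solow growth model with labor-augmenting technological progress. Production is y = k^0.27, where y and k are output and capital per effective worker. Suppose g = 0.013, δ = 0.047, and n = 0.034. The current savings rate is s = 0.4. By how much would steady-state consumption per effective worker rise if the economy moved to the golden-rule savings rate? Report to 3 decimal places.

The effective depreciation rate is n + g + δ = 0.034 + 0.013 + 0.047 = 0.094.
Current steady state (s = 0.4): k* = (0.4/0.094)^(1/0.73) ≈ 7.2703, y* = 7.2703^0.27 ≈ 1.7085, c* = (1−0.4)·1.7085 ≈ 1.0251.
At the golden rule the marginal product of capital equals n+g+δ: 0.27·k^(0.27−1) = 0.094. Solving, k_gold = (0.27/0.094)^(1/0.73) ≈ 4.2435.
y_gold = 4.2435^0.27 ≈ 1.4774, c_gold = y_gold − 0.094·k_gold ≈ 1.0785.
Gain: Δc = 1.0785 − 1.0251 ≈ 0.0534.

Δc ≈ 0.053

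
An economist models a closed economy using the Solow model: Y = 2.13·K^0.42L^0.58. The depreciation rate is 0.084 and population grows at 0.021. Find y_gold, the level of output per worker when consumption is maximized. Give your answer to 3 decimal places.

n + δ = 0.021 + 0.084 = 0.105.
Setting f'(k) = n+δ gives 0.42·2.13·k^(0.42−1) = 0.105, hence k_gold = (0.42·2.13/0.105)^(1/0.58) ≈ 40.1982.
Output: y_gold = 2.13·k_gold^0.42 = 2.13·40.1982^0.42 ≈ 10.0495.

y_gold ≈ 10.050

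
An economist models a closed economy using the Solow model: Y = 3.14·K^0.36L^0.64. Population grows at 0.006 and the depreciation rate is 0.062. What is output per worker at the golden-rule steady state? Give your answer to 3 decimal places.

y_gold ≈ 15.261

n + δ = 0.006 + 0.062 = 0.068.
Golden rule sets MPK = n+δ: 0.36·3.14·k^(0.36−1) = 0.068, so k_gold = (0.36·3.14/0.068)^(1/0.64) ≈ 80.7942.
Output: y_gold = 3.14·k_gold^0.36 = 3.14·80.7942^0.36 ≈ 15.2611.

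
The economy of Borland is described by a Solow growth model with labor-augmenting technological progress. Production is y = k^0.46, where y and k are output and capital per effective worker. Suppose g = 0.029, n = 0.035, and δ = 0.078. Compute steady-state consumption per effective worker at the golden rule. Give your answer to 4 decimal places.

Capital per effective worker breaks even when investment replaces (n + g + δ)·k; here n + g + δ = 0.142.
Setting f'(k) = n+g+δ gives 0.46·k^(0.46−1) = 0.142, hence k_gold = (0.46/0.142)^(1/0.54) ≈ 8.8169.
y_gold = 8.8169^0.46 ≈ 2.7217.
c_gold = y_gold − (n+g+δ)·k_gold = 2.7217 − 0.142·8.8169 ≈ 1.4697.

c_gold ≈ 1.4697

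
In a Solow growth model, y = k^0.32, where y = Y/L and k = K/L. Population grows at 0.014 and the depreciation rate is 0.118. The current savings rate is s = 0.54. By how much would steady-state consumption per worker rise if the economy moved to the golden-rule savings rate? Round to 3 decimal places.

Δc ≈ 0.139

Break-even investment rate: n + δ = 0.014 + 0.118 = 0.132.
Current steady state (s = 0.54): k* = (0.54/0.132)^(1/0.68) ≈ 7.9384, y* = 7.9384^0.32 ≈ 1.9405, c* = (1−0.54)·1.9405 ≈ 0.8926.
At the golden rule the marginal product of capital equals n+δ: 0.32·k^(0.32−1) = 0.132. Solving, k_gold = (0.32/0.132)^(1/0.68) ≈ 3.6775.
y_gold = 3.6775^0.32 ≈ 1.5170, c_gold = y_gold − 0.132·k_gold ≈ 1.0315.
Gain: Δc = 1.0315 − 0.8926 ≈ 0.1389.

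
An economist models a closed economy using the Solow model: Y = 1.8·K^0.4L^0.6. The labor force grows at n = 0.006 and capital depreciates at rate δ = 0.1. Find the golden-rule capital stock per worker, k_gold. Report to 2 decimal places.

k_gold ≈ 24.36

The effective depreciation rate is n + δ = 0.006 + 0.1 = 0.106.
Setting f'(k) = n+δ gives 0.4·1.8·k^(0.4−1) = 0.106, hence k_gold = (0.4·1.8/0.106)^(1/0.6) ≈ 24.3619.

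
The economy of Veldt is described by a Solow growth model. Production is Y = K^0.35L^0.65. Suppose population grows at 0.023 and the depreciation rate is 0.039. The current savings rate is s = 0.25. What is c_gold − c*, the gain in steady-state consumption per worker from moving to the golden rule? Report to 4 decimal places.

Break-even investment rate: n + δ = 0.023 + 0.039 = 0.062.
Current steady state (s = 0.25): k* = (0.25/0.062)^(1/0.65) ≈ 8.5430, y* = 8.5430^0.35 ≈ 2.1187, c* = (1−0.25)·2.1187 ≈ 1.5890.
At the golden rule the marginal product of capital equals n+δ: 0.35·k^(0.35−1) = 0.062. Solving, k_gold = (0.35/0.062)^(1/0.65) ≈ 14.3359.
y_gold = 14.3359^0.35 ≈ 2.5395, c_gold = y_gold − 0.062·k_gold ≈ 1.6507.
Gain: Δc = 1.6507 − 1.5890 ≈ 0.0617.

Δc ≈ 0.0617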